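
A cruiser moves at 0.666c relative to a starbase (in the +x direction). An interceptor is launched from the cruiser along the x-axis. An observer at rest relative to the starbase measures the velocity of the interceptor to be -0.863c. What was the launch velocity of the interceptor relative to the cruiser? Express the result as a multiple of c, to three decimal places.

-0.971c

Invert the composition law: u' = (u − v)/(1 − uv/c²).
u' = (-0.863 − 0.666) / (1 − (-0.863)(0.666)) = -1.5290/1.5748 = -0.9709.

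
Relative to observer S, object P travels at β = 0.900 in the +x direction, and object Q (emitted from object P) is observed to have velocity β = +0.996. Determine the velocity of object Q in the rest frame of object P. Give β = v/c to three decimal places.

Invert the composition law: u' = (u − v)/(1 − uv/c²).
u' = (0.996 − 0.900) / (1 − (0.996)(0.900)) = 0.0960/0.1036 = 0.9266.

β = +0.927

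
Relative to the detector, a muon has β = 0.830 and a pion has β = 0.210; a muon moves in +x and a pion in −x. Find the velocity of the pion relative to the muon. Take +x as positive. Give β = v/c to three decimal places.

β = -0.886

β_A = 0.830, β_B = -0.210.
Transform to A's frame with the inverse velocity-addition law: u' = (u − v)/(1 − uv/c²), taking u = β_B and v = β_A.
u' = (-0.210 − 0.830) / (1 − (0.830)(-0.210)) = -1.0400/1.1743 = -0.8856.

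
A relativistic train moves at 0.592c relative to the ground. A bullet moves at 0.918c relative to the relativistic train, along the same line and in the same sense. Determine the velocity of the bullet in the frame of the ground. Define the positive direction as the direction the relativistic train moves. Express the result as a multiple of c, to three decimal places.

With v = 0.592 and u' = 0.918 (in units of c),
u = (u' + v)/(1 + u'v/c²):
u = (0.918 + 0.592) / (1 + 0.918·0.592) = 1.5100/1.5435 = 0.9783

0.978c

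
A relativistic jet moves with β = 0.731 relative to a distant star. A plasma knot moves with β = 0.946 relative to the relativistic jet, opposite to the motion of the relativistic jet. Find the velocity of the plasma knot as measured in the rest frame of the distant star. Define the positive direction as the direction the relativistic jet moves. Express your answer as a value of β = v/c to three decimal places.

With v = 0.731 and u' = -0.946 (in units of c),
u = (u' + v)/(1 + u'v/c²):
u = (-0.946 + 0.731) / (1 + (-0.946)·0.731) = -0.2150/0.3085 = -0.6970

β = -0.697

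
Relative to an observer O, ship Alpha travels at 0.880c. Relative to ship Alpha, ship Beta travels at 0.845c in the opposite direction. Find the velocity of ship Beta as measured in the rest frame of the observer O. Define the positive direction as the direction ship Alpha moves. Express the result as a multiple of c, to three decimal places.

With v = 0.880 and u' = -0.845 (in units of c),
u = (u' + v)/(1 + u'v/c²):
u = (-0.845 + 0.880) / (1 + (-0.845)·0.880) = 0.0350/0.2564 = 0.1365

+0.137c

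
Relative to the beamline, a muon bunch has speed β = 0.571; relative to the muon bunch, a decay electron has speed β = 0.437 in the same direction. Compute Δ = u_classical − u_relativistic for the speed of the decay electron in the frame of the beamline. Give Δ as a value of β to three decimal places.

Galilean: u_cl = 0.437 + 0.571 = 1.0080.
Relativistic: u_rel = (0.437 + 0.571) / (1 + 0.437·0.571) = 1.0080/1.2495 = 0.8067.
Δ = 1.0080 − 0.8067 = 0.2013.
(The classical prediction exceeds c; the relativistic result does not.)

Δ = 0.201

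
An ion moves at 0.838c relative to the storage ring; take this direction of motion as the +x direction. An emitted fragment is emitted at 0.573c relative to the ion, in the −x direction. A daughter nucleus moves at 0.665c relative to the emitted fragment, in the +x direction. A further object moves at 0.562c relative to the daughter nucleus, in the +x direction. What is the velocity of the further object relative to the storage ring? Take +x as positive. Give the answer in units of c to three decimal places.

+0.964c

Apply u = (u' + v)/(1 + u'v/c²) successively, working outward toward the storage ring.
Start: velocity of the ion relative to the storage ring = 0.8380c.
Compose with the emitted fragment (u' = -0.573 in the ion frame): u_1 = (-0.573 + 0.838) / (1 + (-0.573)·0.838) = 0.2650/0.5198 = 0.5098.
Compose with the daughter nucleus (u' = 0.665 in the emitted fragment frame): u_2 = (0.665 + 0.510) / (1 + 0.665·0.510) = 1.1748/1.3390 = 0.8774.
Compose with the further object (u' = 0.562 in the daughter nucleus frame): u_3 = (0.562 + 0.877) / (1 + 0.562·0.877) = 1.4394/1.4931 = 0.9640.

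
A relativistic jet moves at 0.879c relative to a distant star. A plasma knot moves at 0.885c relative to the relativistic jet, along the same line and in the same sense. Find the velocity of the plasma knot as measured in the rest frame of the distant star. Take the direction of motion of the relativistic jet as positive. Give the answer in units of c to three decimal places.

0.992c

With v = 0.879 and u' = 0.885 (in units of c),
u = (u' + v)/(1 + u'v/c²):
u = (0.885 + 0.879) / (1 + 0.885·0.879) = 1.7640/1.7779 = 0.9922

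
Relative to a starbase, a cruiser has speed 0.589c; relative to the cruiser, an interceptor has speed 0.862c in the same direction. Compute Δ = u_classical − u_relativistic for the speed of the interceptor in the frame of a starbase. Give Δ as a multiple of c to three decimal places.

Galilean: u_cl = 0.862 + 0.589 = 1.4510.
Relativistic: u_rel = (0.862 + 0.589) / (1 + 0.862·0.589) = 1.4510/1.5077 = 0.9624.
Δ = 1.4510 − 0.9624 = 0.4886.
(The classical prediction exceeds c; the relativistic result does not.)

Δ = 0.489c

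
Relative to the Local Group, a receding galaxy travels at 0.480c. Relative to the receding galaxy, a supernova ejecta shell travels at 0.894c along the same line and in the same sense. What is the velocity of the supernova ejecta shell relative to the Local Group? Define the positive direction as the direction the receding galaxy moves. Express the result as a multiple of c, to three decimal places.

With v = 0.480 and u' = 0.894 (in units of c),
u = (u' + v)/(1 + u'v/c²):
u = (0.894 + 0.480) / (1 + 0.894·0.480) = 1.3740/1.4291 = 0.9614

0.961c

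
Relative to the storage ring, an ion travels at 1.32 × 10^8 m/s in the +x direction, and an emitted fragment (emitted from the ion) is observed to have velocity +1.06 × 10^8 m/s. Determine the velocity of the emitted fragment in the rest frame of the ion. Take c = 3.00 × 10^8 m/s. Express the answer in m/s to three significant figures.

-3.08 × 10^7 m/s

v = 0.440c, u = 0.353c.
Invert the composition law: u' = (u − v)/(1 − uv/c²).
u' = (0.353 − 0.440) / (1 − (0.353)(0.440)) = -0.0867/0.8445 = -0.1026.
u' = -0.1026 × 3.00 × 10^8 m/s.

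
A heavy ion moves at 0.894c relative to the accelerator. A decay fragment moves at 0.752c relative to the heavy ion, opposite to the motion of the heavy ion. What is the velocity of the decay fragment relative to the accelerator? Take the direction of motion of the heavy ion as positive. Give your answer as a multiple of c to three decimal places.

With v = 0.894 and u' = -0.752 (in units of c),
u = (u' + v)/(1 + u'v/c²):
u = (-0.752 + 0.894) / (1 + (-0.752)·0.894) = 0.1420/0.3277 = 0.4333

+0.433c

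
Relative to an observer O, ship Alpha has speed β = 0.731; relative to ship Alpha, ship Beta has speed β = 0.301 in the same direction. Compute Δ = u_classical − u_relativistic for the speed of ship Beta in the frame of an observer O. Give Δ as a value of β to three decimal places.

Galilean: u_cl = 0.301 + 0.731 = 1.0320.
Relativistic: u_rel = (0.301 + 0.731) / (1 + 0.301·0.731) = 1.0320/1.2200 = 0.8459.
Δ = 1.0320 − 0.8459 = 0.1861.
(The classical prediction exceeds c; the relativistic result does not.)

Δ = 0.186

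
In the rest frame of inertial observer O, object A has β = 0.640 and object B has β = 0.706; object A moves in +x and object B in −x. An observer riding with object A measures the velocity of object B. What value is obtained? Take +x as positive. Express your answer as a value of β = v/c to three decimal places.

β_A = 0.640, β_B = -0.706.
Transform to A's frame with the inverse velocity-addition law: u' = (u − v)/(1 − uv/c²), taking u = β_B and v = β_A.
u' = (-0.706 − 0.640) / (1 − (0.640)(-0.706)) = -1.3460/1.4518 = -0.9271.

β = -0.927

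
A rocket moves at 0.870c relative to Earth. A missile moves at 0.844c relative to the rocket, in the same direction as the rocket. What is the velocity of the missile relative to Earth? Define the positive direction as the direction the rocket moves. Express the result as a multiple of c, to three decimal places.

0.988c

With v = 0.870 and u' = 0.844 (in units of c),
u = (u' + v)/(1 + u'v/c²):
u = (0.844 + 0.870) / (1 + 0.844·0.870) = 1.7140/1.7343 = 0.9883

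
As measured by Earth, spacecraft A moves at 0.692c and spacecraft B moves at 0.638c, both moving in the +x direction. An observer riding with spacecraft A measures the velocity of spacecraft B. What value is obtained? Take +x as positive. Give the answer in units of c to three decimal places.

-0.097c

β_A = 0.692, β_B = 0.638.
Transform to A's frame with the inverse velocity-addition law: u' = (u − v)/(1 − uv/c²), taking u = β_B and v = β_A.
u' = (0.638 − 0.692) / (1 − (0.692)(0.638)) = -0.0540/0.5585 = -0.0967.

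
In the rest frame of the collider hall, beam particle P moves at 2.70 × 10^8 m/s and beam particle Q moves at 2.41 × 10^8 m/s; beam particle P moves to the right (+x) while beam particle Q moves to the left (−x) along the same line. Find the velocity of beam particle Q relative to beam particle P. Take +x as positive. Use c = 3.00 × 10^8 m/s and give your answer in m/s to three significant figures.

-2.97 × 10^8 m/s

β_A = 0.900, β_B = -0.803 (dividing each by c = 3.00 × 10^8 m/s).
Transform to A's frame with the inverse velocity-addition law: u' = (u − v)/(1 − uv/c²), taking u = β_B and v = β_A.
u' = (-0.803 − 0.900) / (1 − (0.900)(-0.803)) = -1.7033/1.7230 = -0.9886.
u' = -0.9886 × 3.00 × 10^8 m/s.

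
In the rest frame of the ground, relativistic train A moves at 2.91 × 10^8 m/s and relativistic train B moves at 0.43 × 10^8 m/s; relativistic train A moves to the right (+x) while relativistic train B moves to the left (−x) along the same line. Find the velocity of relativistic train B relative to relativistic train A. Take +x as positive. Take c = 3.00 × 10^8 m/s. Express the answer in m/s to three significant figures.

-2.93 × 10^8 m/s

β_A = 0.970, β_B = -0.143 (dividing each by c = 3.00 × 10^8 m/s).
Transform to A's frame with the inverse velocity-addition law: u' = (u − v)/(1 − uv/c²), taking u = β_B and v = β_A.
u' = (-0.143 − 0.970) / (1 − (0.970)(-0.143)) = -1.1133/1.1390 = -0.9774.
u' = -0.9774 × 3.00 × 10^8 m/s.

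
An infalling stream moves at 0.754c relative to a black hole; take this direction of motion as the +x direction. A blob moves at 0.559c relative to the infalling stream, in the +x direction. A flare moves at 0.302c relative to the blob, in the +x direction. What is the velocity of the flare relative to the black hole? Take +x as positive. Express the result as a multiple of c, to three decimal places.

0.958c

Apply u = (u' + v)/(1 + u'v/c²) successively, working outward toward the black hole.
Start: velocity of the infalling stream relative to the black hole = 0.7540c.
Compose with the blob (u' = 0.559 in the infalling stream frame): u_1 = (0.559 + 0.754) / (1 + 0.559·0.754) = 1.3130/1.4215 = 0.9237.
Compose with the flare (u' = 0.302 in the blob frame): u_2 = (0.302 + 0.924) / (1 + 0.302·0.924) = 1.2257/1.2790 = 0.9583.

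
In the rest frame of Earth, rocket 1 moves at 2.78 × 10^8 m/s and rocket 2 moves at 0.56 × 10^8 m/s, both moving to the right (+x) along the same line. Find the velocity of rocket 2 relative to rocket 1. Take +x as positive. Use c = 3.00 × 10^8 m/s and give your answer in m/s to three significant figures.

β_A = 0.927, β_B = 0.187 (dividing each by c = 3.00 × 10^8 m/s).
Transform to A's frame with the inverse velocity-addition law: u' = (u − v)/(1 − uv/c²), taking u = β_B and v = β_A.
u' = (0.187 − 0.927) / (1 − (0.927)(0.187)) = -0.7400/0.8270 = -0.8948.
u' = -0.8948 × 3.00 × 10^8 m/s.

-2.68 × 10^8 m/s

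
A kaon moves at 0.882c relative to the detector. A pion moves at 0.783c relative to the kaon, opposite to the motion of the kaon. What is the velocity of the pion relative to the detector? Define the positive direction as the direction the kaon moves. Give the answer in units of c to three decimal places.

+0.320c

With v = 0.882 and u' = -0.783 (in units of c),
u = (u' + v)/(1 + u'v/c²):
u = (-0.783 + 0.882) / (1 + (-0.783)·0.882) = 0.0990/0.3094 = 0.3200
(Galilean addition would give +0.099c.)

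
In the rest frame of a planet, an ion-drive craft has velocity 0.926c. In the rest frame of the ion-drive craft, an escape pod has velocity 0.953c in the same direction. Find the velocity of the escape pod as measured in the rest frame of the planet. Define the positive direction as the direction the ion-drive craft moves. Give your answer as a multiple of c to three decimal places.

0.998c

With v = 0.926 and u' = 0.953 (in units of c),
u = (u' + v)/(1 + u'v/c²):
u = (0.953 + 0.926) / (1 + 0.953·0.926) = 1.8790/1.8825 = 0.9982
(Galilean addition would give +1.879c, exceeding c.)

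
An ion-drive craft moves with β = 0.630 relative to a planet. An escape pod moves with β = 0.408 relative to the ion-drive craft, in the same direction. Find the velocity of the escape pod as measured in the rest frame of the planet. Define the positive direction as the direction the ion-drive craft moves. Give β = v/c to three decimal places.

β = 0.826

With v = 0.630 and u' = 0.408 (in units of c),
u = (u' + v)/(1 + u'v/c²):
u = (0.408 + 0.630) / (1 + 0.408·0.630) = 1.0380/1.2570 = 0.8257
(Galilean addition would give +1.038c, exceeding c.)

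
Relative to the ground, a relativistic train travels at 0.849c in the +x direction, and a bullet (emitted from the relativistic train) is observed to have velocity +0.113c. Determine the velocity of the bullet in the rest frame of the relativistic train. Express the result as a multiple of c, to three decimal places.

-0.814c

Invert the composition law: u' = (u − v)/(1 − uv/c²).
u' = (0.113 − 0.849) / (1 − (0.113)(0.849)) = -0.7360/0.9041 = -0.8141.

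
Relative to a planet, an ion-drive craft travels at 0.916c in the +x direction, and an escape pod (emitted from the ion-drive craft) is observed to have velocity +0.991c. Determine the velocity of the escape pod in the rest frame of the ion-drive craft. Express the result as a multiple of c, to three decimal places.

+0.813c

Invert the composition law: u' = (u − v)/(1 − uv/c²).
u' = (0.991 − 0.916) / (1 − (0.991)(0.916)) = 0.0750/0.0922 = 0.8131.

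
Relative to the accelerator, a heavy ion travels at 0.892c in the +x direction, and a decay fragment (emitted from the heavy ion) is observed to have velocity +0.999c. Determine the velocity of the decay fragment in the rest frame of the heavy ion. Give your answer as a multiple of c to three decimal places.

Invert the composition law: u' = (u − v)/(1 − uv/c²).
u' = (0.999 − 0.892) / (1 − (0.999)(0.892)) = 0.1070/0.1089 = 0.9826.

+0.983c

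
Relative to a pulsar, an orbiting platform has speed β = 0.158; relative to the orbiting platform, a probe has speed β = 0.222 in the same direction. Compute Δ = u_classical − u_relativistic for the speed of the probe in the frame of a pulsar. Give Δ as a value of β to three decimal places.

Galilean: u_cl = 0.222 + 0.158 = 0.3800.
Relativistic: u_rel = (0.222 + 0.158) / (1 + 0.222·0.158) = 0.3800/1.0351 = 0.3671.
Δ = 0.3800 − 0.3671 = 0.0129.

Δ = 0.013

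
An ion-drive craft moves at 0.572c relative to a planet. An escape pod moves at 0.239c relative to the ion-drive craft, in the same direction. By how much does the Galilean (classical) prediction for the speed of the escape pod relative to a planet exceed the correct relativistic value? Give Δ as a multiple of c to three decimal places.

Δ = 0.098c

Galilean: u_cl = 0.239 + 0.572 = 0.8110.
Relativistic: u_rel = (0.239 + 0.572) / (1 + 0.239·0.572) = 0.8110/1.1367 = 0.7135.
Δ = 0.8110 − 0.7135 = 0.0975.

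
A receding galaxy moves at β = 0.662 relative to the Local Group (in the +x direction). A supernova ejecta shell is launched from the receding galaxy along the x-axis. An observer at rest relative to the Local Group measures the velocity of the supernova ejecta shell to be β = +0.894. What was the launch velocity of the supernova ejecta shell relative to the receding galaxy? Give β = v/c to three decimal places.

β = +0.568

Invert the composition law: u' = (u − v)/(1 − uv/c²).
u' = (0.894 − 0.662) / (1 − (0.894)(0.662)) = 0.2320/0.4082 = 0.5684.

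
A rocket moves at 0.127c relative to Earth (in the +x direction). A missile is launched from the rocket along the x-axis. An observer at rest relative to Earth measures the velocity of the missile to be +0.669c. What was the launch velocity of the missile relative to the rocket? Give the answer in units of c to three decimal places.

Invert the composition law: u' = (u − v)/(1 − uv/c²).
u' = (0.669 − 0.127) / (1 − (0.669)(0.127)) = 0.5420/0.9150 = 0.5923.

+0.592c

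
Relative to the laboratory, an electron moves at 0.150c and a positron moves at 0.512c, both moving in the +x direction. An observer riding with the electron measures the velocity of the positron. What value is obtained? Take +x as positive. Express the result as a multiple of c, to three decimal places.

+0.392c

β_A = 0.150, β_B = 0.512.
Transform to A's frame with the inverse velocity-addition law: u' = (u − v)/(1 − uv/c²), taking u = β_B and v = β_A.
u' = (0.512 − 0.150) / (1 − (0.150)(0.512)) = 0.3620/0.9232 = 0.3921.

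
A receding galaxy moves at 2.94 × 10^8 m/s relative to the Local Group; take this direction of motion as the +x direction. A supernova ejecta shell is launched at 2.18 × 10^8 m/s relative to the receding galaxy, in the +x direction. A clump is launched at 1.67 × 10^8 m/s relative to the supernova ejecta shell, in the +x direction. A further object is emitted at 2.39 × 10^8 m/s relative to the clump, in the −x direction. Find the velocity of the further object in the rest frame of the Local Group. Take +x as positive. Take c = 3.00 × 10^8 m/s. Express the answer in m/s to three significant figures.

Apply u = (u' + v)/(1 + u'v/c²) successively, working outward toward the Local Group.
(Dividing each given speed by c = 3.00 × 10^8 m/s to work in units of c.)
Start: velocity of the receding galaxy relative to the Local Group = 0.9800c.
Compose with the supernova ejecta shell (u' = 0.727 in the receding galaxy frame): u_1 = (0.727 + 0.980) / (1 + 0.727·0.980) = 1.7067/1.7121 = 0.9968.
Compose with the clump (u' = 0.557 in the supernova ejecta shell frame): u_2 = (0.557 + 0.997) / (1 + 0.557·0.997) = 1.5535/1.5549 = 0.9991.
Compose with the further object (u' = -0.797 in the clump frame): u_3 = (-0.797 + 0.999) / (1 + (-0.797)·0.999) = 0.2024/0.2041 = 0.9920.
So u = 0.9920 × 3.00 × 10^8 m/s.

+2.98 × 10^8 m/s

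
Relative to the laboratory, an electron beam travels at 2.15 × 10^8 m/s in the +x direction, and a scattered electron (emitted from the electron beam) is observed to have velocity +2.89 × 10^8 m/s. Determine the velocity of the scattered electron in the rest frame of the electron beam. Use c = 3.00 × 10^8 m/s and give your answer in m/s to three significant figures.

v = 0.717c, u = 0.963c.
Invert the composition law: u' = (u − v)/(1 − uv/c²).
u' = (0.963 − 0.717) / (1 − (0.963)(0.717)) = 0.2467/0.3096 = 0.7967.
u' = 0.7967 × 3.00 × 10^8 m/s.

+2.39 × 10^8 m/s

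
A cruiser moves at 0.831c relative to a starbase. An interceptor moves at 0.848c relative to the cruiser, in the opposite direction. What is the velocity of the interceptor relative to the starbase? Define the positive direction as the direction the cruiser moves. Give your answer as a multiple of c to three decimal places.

-0.058c

With v = 0.831 and u' = -0.848 (in units of c),
u = (u' + v)/(1 + u'v/c²):
u = (-0.848 + 0.831) / (1 + (-0.848)·0.831) = -0.0170/0.2953 = -0.0576
(Galilean addition would give -0.017c.)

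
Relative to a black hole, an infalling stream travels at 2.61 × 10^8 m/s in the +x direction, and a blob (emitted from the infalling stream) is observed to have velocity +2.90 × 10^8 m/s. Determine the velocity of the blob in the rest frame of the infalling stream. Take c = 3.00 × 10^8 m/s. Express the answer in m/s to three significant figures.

+1.82 × 10^8 m/s

v = 0.870c, u = 0.967c.
Invert the composition law: u' = (u − v)/(1 − uv/c²).
u' = (0.967 − 0.870) / (1 − (0.967)(0.870)) = 0.0967/0.1590 = 0.6080.
u' = 0.6080 × 3.00 × 10^8 m/s.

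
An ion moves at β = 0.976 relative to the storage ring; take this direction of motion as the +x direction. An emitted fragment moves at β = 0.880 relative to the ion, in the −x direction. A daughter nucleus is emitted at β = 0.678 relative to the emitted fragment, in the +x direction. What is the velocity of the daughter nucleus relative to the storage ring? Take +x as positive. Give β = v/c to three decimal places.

Apply u = (u' + v)/(1 + u'v/c²) successively, working outward toward the storage ring.
Start: velocity of the ion relative to the storage ring = 0.9760c.
Compose with the emitted fragment (u' = -0.880 in the ion frame): u_1 = (-0.880 + 0.976) / (1 + (-0.880)·0.976) = 0.0960/0.1411 = 0.6803.
Compose with the daughter nucleus (u' = 0.678 in the emitted fragment frame): u_2 = (0.678 + 0.680) / (1 + 0.678·0.680) = 1.3583/1.4612 = 0.9295.

β = +0.930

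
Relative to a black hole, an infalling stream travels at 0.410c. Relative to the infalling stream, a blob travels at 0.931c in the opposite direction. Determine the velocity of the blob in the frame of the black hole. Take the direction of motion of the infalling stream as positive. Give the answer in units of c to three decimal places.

-0.843c

With v = 0.410 and u' = -0.931 (in units of c),
u = (u' + v)/(1 + u'v/c²):
u = (-0.931 + 0.410) / (1 + (-0.931)·0.410) = -0.5210/0.6183 = -0.8426
(Galilean addition would give -0.521c.)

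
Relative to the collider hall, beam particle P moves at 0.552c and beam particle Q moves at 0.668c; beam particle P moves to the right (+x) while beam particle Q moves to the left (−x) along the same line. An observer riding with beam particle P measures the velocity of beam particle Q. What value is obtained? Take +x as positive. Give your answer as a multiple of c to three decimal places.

-0.891c

β_A = 0.552, β_B = -0.668.
Transform to A's frame with the inverse velocity-addition law: u' = (u − v)/(1 − uv/c²), taking u = β_B and v = β_A.
u' = (-0.668 − 0.552) / (1 − (0.552)(-0.668)) = -1.2200/1.3687 = -0.8913.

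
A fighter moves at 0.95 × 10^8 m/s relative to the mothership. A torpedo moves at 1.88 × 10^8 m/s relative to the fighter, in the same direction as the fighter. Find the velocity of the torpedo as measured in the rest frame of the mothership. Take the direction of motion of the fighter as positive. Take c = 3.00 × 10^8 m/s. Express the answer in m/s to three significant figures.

2.36 × 10^8 m/s

In units of c (dividing by 3.00 × 10^8 m/s): v = 0.317, u' = 0.627.
u = (u' + v)/(1 + u'v/c²):
u = (0.627 + 0.317) / (1 + 0.627·0.317) = 0.9433/1.1984 = 0.7871
(Galilean addition would give +0.943c.)
Converting back: u = 0.7871 × 3.00 × 10^8 m/s.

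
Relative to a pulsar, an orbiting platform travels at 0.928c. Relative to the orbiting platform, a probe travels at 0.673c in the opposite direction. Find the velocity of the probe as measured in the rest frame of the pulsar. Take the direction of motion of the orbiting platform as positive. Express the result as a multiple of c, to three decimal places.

+0.679c

With v = 0.928 and u' = -0.673 (in units of c),
u = (u' + v)/(1 + u'v/c²):
u = (-0.673 + 0.928) / (1 + (-0.673)·0.928) = 0.2550/0.3755 = 0.6792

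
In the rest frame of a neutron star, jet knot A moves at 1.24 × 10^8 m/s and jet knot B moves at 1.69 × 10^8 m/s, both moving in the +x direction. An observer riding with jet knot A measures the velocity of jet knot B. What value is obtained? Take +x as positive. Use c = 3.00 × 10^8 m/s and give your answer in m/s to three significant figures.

β_A = 0.413, β_B = 0.563 (dividing each by c = 3.00 × 10^8 m/s).
Transform to A's frame with the inverse velocity-addition law: u' = (u − v)/(1 − uv/c²), taking u = β_B and v = β_A.
u' = (0.563 − 0.413) / (1 − (0.413)(0.563)) = 0.1500/0.7672 = 0.1955.
u' = 0.1955 × 3.00 × 10^8 m/s.

+5.87 × 10^7 m/s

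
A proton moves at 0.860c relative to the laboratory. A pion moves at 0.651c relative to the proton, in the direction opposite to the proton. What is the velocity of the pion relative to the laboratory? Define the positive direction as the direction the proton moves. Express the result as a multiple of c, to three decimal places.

With v = 0.860 and u' = -0.651 (in units of c),
u = (u' + v)/(1 + u'v/c²):
u = (-0.651 + 0.860) / (1 + (-0.651)·0.860) = 0.2090/0.4401 = 0.4748

+0.475c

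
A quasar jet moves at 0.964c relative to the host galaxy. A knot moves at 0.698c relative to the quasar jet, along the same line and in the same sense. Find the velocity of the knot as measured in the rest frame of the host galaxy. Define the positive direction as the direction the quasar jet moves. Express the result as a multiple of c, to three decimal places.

0.994c

With v = 0.964 and u' = 0.698 (in units of c),
u = (u' + v)/(1 + u'v/c²):
u = (0.698 + 0.964) / (1 + 0.698·0.964) = 1.6620/1.6729 = 0.9935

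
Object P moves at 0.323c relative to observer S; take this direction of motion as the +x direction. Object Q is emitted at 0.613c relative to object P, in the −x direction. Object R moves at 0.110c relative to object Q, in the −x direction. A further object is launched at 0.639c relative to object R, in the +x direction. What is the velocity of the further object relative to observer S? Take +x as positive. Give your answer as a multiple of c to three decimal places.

Apply u = (u' + v)/(1 + u'v/c²) successively, working outward toward observer S.
Start: velocity of object P relative to observer S = 0.3230c.
Compose with object Q (u' = -0.613 in object P frame): u_1 = (-0.613 + 0.323) / (1 + (-0.613)·0.323) = -0.2900/0.8020 = -0.3616.
Compose with object R (u' = -0.110 in object Q frame): u_2 = (-0.110 + (-0.362)) / (1 + (-0.110)·(-0.362)) = -0.4716/1.0398 = -0.4536.
Compose with the further object (u' = 0.639 in object R frame): u_3 = (0.639 + (-0.454)) / (1 + 0.639·(-0.454)) = 0.1854/0.7102 = 0.2611.

+0.261c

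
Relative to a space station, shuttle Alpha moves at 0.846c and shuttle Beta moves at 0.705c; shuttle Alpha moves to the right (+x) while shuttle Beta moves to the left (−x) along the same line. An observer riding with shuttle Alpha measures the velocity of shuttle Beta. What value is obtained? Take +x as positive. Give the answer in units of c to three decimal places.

-0.972c

β_A = 0.846, β_B = -0.705.
Transform to A's frame with the inverse velocity-addition law: u' = (u − v)/(1 − uv/c²), taking u = β_B and v = β_A.
u' = (-0.705 − 0.846) / (1 − (0.846)(-0.705)) = -1.5510/1.5964 = -0.9715.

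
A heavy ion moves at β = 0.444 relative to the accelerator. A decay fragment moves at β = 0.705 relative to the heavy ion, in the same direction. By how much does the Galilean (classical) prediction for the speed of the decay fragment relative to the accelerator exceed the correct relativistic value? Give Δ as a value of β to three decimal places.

Δ = 0.274

Galilean: u_cl = 0.705 + 0.444 = 1.1490.
Relativistic: u_rel = (0.705 + 0.444) / (1 + 0.705·0.444) = 1.1490/1.3130 = 0.8751.
Δ = 1.1490 − 0.8751 = 0.2739.
(The classical prediction exceeds c; the relativistic result does not.)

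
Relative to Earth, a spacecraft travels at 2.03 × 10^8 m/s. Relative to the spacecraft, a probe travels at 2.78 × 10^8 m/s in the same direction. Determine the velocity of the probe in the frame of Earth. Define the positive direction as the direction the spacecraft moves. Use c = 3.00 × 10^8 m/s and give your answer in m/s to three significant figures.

2.96 × 10^8 m/s

In units of c (dividing by 3.00 × 10^8 m/s): v = 0.677, u' = 0.927.
u = (u' + v)/(1 + u'v/c²):
u = (0.927 + 0.677) / (1 + 0.927·0.677) = 1.6033/1.6270 = 0.9854
(Galilean addition would give +1.603c, exceeding c.)
Converting back: u = 0.9854 × 3.00 × 10^8 m/s.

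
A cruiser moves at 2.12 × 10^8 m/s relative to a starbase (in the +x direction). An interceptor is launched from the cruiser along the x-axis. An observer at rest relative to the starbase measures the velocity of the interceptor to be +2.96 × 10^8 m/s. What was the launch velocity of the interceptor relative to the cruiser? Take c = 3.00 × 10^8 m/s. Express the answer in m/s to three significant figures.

+2.77 × 10^8 m/s

v = 0.707c, u = 0.987c.
Invert the composition law: u' = (u − v)/(1 − uv/c²).
u' = (0.987 − 0.707) / (1 − (0.987)(0.707)) = 0.2800/0.3028 = 0.9248.
u' = 0.9248 × 3.00 × 10^8 m/s.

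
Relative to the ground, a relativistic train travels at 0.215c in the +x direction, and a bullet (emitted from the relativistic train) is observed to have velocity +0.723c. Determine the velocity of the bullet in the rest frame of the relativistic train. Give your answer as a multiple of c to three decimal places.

Invert the composition law: u' = (u − v)/(1 − uv/c²).
u' = (0.723 − 0.215) / (1 − (0.723)(0.215)) = 0.5080/0.8446 = 0.6015.

+0.602c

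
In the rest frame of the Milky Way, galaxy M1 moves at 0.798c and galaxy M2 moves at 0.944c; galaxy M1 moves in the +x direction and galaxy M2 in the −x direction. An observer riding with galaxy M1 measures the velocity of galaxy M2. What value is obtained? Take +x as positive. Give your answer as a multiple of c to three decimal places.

β_A = 0.798, β_B = -0.944.
Transform to A's frame with the inverse velocity-addition law: u' = (u − v)/(1 − uv/c²), taking u = β_B and v = β_A.
u' = (-0.944 − 0.798) / (1 − (0.798)(-0.944)) = -1.7420/1.7533 = -0.9935.

-0.994c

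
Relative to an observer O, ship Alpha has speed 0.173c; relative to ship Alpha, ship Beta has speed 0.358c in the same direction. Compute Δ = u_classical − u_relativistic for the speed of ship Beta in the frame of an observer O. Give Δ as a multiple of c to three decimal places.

Δ = 0.031c

Galilean: u_cl = 0.358 + 0.173 = 0.5310.
Relativistic: u_rel = (0.358 + 0.173) / (1 + 0.358·0.173) = 0.5310/1.0619 = 0.5000.
Δ = 0.5310 − 0.5000 = 0.0310.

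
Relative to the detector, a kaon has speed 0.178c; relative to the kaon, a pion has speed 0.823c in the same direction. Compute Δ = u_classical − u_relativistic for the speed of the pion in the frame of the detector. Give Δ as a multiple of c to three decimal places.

Δ = 0.128c

Galilean: u_cl = 0.823 + 0.178 = 1.0010.
Relativistic: u_rel = (0.823 + 0.178) / (1 + 0.823·0.178) = 1.0010/1.1465 = 0.8731.
Δ = 1.0010 − 0.8731 = 0.1279.
(The classical prediction exceeds c; the relativistic result does not.)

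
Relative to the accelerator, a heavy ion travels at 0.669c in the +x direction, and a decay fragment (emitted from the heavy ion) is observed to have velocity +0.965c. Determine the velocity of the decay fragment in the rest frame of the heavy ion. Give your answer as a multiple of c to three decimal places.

Invert the composition law: u' = (u − v)/(1 − uv/c²).
u' = (0.965 − 0.669) / (1 − (0.965)(0.669)) = 0.2960/0.3544 = 0.8352.

+0.835c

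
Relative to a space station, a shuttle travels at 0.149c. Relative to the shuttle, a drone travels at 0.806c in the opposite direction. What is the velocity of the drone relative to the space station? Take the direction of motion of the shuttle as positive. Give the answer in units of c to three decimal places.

-0.747c

With v = 0.149 and u' = -0.806 (in units of c),
u = (u' + v)/(1 + u'v/c²):
u = (-0.806 + 0.149) / (1 + (-0.806)·0.149) = -0.6570/0.8799 = -0.7467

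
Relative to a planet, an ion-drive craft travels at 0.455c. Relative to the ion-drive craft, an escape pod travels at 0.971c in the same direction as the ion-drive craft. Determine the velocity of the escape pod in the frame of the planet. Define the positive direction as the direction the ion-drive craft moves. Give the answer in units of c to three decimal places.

With v = 0.455 and u' = 0.971 (in units of c),
u = (u' + v)/(1 + u'v/c²):
u = (0.971 + 0.455) / (1 + 0.971·0.455) = 1.4260/1.4418 = 0.9890

0.989c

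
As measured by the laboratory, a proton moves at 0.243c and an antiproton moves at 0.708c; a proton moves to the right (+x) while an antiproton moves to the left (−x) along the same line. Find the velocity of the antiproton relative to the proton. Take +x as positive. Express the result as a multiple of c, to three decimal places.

β_A = 0.243, β_B = -0.708.
Transform to A's frame with the inverse velocity-addition law: u' = (u − v)/(1 − uv/c²), taking u = β_B and v = β_A.
u' = (-0.708 − 0.243) / (1 − (0.243)(-0.708)) = -0.9510/1.1720 = -0.8114.

-0.811c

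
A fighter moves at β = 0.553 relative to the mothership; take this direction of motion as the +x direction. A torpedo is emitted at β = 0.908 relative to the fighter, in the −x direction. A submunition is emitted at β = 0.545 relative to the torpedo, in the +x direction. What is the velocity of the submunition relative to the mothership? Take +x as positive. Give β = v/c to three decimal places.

Apply u = (u' + v)/(1 + u'v/c²) successively, working outward toward the mothership.
Start: velocity of the fighter relative to the mothership = 0.5530c.
Compose with the torpedo (u' = -0.908 in the fighter frame): u_1 = (-0.908 + 0.553) / (1 + (-0.908)·0.553) = -0.3550/0.4979 = -0.7130.
Compose with the submunition (u' = 0.545 in the torpedo frame): u_2 = (0.545 + (-0.713)) / (1 + 0.545·(-0.713)) = -0.1680/0.6114 = -0.2748.

β = -0.275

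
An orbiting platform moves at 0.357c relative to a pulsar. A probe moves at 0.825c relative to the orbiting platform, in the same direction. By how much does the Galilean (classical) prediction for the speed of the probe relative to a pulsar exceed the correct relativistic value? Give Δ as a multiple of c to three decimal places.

Galilean: u_cl = 0.825 + 0.357 = 1.1820.
Relativistic: u_rel = (0.825 + 0.357) / (1 + 0.825·0.357) = 1.1820/1.2945 = 0.9131.
Δ = 1.1820 − 0.9131 = 0.2689.
(The classical prediction exceeds c; the relativistic result does not.)

Δ = 0.269c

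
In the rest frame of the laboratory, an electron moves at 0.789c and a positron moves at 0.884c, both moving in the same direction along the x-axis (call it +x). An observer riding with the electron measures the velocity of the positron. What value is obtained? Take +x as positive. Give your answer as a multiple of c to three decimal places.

+0.314c

β_A = 0.789, β_B = 0.884.
Transform to A's frame with the inverse velocity-addition law: u' = (u − v)/(1 − uv/c²), taking u = β_B and v = β_A.
u' = (0.884 − 0.789) / (1 − (0.789)(0.884)) = 0.0950/0.3025 = 0.3140.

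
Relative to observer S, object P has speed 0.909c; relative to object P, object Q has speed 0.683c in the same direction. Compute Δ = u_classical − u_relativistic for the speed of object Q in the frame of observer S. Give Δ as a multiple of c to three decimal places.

Galilean: u_cl = 0.683 + 0.909 = 1.5920.
Relativistic: u_rel = (0.683 + 0.909) / (1 + 0.683·0.909) = 1.5920/1.6208 = 0.9822.
Δ = 1.5920 − 0.9822 = 0.6098.
(The classical prediction exceeds c; the relativistic result does not.)

Δ = 0.610c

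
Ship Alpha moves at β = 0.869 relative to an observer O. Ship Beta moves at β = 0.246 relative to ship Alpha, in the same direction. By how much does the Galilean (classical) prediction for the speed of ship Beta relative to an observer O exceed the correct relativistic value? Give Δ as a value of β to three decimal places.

Galilean: u_cl = 0.246 + 0.869 = 1.1150.
Relativistic: u_rel = (0.246 + 0.869) / (1 + 0.246·0.869) = 1.1150/1.2138 = 0.9186.
Δ = 1.1150 − 0.9186 = 0.1964.
(The classical prediction exceeds c; the relativistic result does not.)

Δ = 0.196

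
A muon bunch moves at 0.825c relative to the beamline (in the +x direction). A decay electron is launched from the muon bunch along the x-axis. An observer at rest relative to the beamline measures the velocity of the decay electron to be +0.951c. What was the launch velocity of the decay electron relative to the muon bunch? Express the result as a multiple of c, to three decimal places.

Invert the composition law: u' = (u − v)/(1 − uv/c²).
u' = (0.951 − 0.825) / (1 − (0.951)(0.825)) = 0.1260/0.2154 = 0.5849.

+0.585c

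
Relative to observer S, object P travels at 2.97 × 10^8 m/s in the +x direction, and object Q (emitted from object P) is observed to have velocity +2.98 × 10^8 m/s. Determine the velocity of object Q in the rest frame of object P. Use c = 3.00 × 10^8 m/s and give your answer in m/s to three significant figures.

v = 0.990c, u = 0.993c.
Invert the composition law: u' = (u − v)/(1 − uv/c²).
u' = (0.993 − 0.990) / (1 − (0.993)(0.990)) = 0.0033/0.0166 = 0.2008.
u' = 0.2008 × 3.00 × 10^8 m/s.

+6.02 × 10^7 m/s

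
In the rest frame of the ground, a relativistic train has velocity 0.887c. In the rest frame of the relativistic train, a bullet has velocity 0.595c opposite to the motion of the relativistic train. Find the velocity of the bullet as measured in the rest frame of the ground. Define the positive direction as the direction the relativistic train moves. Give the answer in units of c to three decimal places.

+0.618c

With v = 0.887 and u' = -0.595 (in units of c),
u = (u' + v)/(1 + u'v/c²):
u = (-0.595 + 0.887) / (1 + (-0.595)·0.887) = 0.2920/0.4722 = 0.6183
(Galilean addition would give +0.292c.)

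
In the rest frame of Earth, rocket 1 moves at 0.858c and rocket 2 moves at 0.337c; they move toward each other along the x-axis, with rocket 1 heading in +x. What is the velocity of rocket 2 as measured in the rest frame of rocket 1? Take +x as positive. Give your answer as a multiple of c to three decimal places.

β_A = 0.858, β_B = -0.337.
Transform to A's frame with the inverse velocity-addition law: u' = (u − v)/(1 − uv/c²), taking u = β_B and v = β_A.
u' = (-0.337 − 0.858) / (1 − (0.858)(-0.337)) = -1.1950/1.2891 = -0.9270.

-0.927c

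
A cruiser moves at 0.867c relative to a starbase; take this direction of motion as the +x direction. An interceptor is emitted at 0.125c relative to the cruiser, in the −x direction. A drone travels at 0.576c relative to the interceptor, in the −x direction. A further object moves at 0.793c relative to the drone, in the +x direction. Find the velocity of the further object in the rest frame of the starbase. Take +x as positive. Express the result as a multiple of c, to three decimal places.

+0.924c

Apply u = (u' + v)/(1 + u'v/c²) successively, working outward toward the starbase.
Start: velocity of the cruiser relative to the starbase = 0.8670c.
Compose with the interceptor (u' = -0.125 in the cruiser frame): u_1 = (-0.125 + 0.867) / (1 + (-0.125)·0.867) = 0.7420/0.8916 = 0.8322.
Compose with the drone (u' = -0.576 in the interceptor frame): u_2 = (-0.576 + 0.832) / (1 + (-0.576)·0.832) = 0.2562/0.5207 = 0.4920.
Compose with the further object (u' = 0.793 in the drone frame): u_3 = (0.793 + 0.492) / (1 + 0.793·0.492) = 1.2850/1.3902 = 0.9244.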